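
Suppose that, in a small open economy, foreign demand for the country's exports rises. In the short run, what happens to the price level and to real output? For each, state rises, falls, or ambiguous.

Price level: rises; output: rises

This is a positive demand shock: AD shifts right.
Moving along the upward-sloping SRAS curve, P rises and Y rises.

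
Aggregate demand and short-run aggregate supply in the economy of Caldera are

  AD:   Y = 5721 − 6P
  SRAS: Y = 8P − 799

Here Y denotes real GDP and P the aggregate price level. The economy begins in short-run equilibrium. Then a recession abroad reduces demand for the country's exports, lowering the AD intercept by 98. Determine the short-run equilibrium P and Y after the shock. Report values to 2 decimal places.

This is a negative demand shock: AD shifts left.
New AD: Y = 5623 − 6P.
Set AD = SRAS: 5623 − 6P = 8P − 799, so 6422 = 14P and P = 458.71.
Substituting into AD, Y = 2870.71.

P = 458.71, Y = 2870.71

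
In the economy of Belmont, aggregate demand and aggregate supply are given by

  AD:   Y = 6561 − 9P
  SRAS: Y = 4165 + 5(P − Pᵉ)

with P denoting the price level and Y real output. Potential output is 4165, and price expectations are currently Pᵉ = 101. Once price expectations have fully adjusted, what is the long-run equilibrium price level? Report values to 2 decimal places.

Short run: with Pᵉ = 101, SRAS is Y = 3660 + 5P. Setting AD = SRAS gives 2901 = 14P, so P = 207.21 and Y = 6561 − 9P = 4696.07.
Output 4696.07 is above potential 4165, so over time expected prices rise and SRAS shifts left until Y returns to 4165.
Long run: Y = 4165 on the AD curve gives 4165 = 6561 − 9P, so P = 266.22.

Long-run P = 266.22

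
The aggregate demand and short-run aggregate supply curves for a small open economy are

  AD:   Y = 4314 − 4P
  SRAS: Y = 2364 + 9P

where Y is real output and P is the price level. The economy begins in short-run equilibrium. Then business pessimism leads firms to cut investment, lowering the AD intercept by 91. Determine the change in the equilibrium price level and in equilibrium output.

This is a negative demand shock: AD shifts left.
New AD: Y = 4223 − 4P.
Set AD = SRAS: 4223 − 4P = 2364 + 9P, so 1859 = 13P and P = 143.
Y = 4223 − 4·143 = 3651.
Initially P = 150, Y = 3714, so ΔP = -7 and ΔY = -63.

ΔP = -7, ΔY = -63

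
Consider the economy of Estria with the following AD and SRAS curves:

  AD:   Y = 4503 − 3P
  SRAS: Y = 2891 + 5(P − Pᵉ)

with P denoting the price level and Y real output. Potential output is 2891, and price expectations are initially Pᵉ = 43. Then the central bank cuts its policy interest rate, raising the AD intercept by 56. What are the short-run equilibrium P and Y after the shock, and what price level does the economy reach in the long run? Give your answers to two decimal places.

AD shifts right: new AD is Y = 4559 − 3P. With Pᵉ = 43, SRAS is Y = 2676 + 5P.
Short run: 4559 − 3P = 2676 + 5P gives 1883 = 8P, so P = 235.38 and Y = 4559 − 3P = 3852.88.
Y = 3852.88 is above potential 2891; expectations adjust and SRAS shifts left until Y = 2891.
Long run: on the new AD curve, 2891 = 4559 − 3P gives P = 556.00.

Short run: P = 235.38, Y = 3852.88. Long run: P = 556.00.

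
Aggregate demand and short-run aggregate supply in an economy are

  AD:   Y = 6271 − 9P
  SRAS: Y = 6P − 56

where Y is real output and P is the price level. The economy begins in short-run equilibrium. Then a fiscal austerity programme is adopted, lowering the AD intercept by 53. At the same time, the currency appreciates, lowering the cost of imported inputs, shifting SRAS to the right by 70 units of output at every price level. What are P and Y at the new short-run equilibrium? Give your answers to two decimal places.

P = 413.60, Y = 2495.60

After both shocks: AD is Y = 6218 − 9P and SRAS is Y = 14 + 6P.
Setting them equal: 6204 = 15P, so P = 413.60.
Substituting into AD, Y = 2495.60.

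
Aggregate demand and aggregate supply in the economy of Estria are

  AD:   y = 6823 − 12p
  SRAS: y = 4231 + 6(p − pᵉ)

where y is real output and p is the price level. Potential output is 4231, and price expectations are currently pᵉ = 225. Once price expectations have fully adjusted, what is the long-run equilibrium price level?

Long-run p = 216

Short run: with pᵉ = 225, SRAS is y = 2881 + 6p. Setting AD = SRAS gives 3942 = 18p, so p = 219 and y = 6823 − 12·219 = 4195.
Output 4195 is below potential 4231, so over time expected prices fall and SRAS shifts right until y returns to 4231.
Long run: y = 4231 on the AD curve gives 4231 = 6823 − 12p, so p = 216.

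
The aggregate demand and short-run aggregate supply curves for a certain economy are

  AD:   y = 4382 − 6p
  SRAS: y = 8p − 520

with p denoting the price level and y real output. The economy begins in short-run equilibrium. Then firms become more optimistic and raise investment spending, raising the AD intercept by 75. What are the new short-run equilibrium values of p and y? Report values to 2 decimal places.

p = 355.50, y = 2324.00

This is a positive demand shock: AD shifts right.
New AD: y = 4457 − 6p.
Set AD = SRAS: 4457 − 6p = 8p − 520, so 4977 = 14p and p = 355.50.
Substituting into AD, y = 2324.00.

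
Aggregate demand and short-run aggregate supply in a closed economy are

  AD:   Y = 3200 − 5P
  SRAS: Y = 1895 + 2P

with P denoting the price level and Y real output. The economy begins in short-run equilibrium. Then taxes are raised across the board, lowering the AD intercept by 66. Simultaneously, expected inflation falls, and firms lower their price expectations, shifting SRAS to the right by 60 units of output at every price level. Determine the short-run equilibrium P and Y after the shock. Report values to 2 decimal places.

P = 168.43, Y = 2291.86

After both shocks: AD is Y = 3134 − 5P and SRAS is Y = 1955 + 2P.
Setting them equal: 1179 = 7P, so P = 168.43.
Substituting into AD, Y = 2291.86.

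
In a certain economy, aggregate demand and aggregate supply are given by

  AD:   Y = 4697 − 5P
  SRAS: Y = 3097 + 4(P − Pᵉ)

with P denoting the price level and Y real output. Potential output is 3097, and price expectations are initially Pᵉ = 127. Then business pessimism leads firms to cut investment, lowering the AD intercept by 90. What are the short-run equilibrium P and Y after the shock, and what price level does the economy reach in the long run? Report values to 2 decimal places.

AD shifts left: new AD is Y = 4607 − 5P. With Pᵉ = 127, SRAS is Y = 2589 + 4P.
Short run: 4607 − 5P = 2589 + 4P gives 2018 = 9P, so P = 224.22 and Y = 4607 − 5P = 3485.89.
Y = 3485.89 is above potential 3097; expectations adjust and SRAS shifts left until Y = 3097.
Long run: on the new AD curve, 3097 = 4607 − 5P gives P = 302.00.

Short run: P = 224.22, Y = 3485.89. Long run: P = 302.00.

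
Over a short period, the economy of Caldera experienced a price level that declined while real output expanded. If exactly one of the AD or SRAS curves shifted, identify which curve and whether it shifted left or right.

SRAS shifted right

P fell and Y rose. An AD shift moves P and Y in the same direction; an SRAS shift moves them in opposite directions.
Here P and Y moved in opposite directions, so the SRAS curve shifted.
Since Y rose, SRAS shifted right.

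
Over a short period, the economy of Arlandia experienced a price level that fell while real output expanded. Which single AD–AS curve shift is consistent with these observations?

SRAS shifted right

P fell and Y rose. An AD shift moves P and Y in the same direction; an SRAS shift moves them in opposite directions.
Here P and Y moved in opposite directions, so the SRAS curve shifted.
Since Y rose, SRAS shifted right.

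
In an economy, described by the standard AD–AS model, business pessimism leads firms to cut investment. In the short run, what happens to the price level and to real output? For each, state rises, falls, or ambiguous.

Price level: falls; output: falls

This is a negative demand shock: AD shifts left.
Moving along the upward-sloping SRAS curve, P falls and Y falls.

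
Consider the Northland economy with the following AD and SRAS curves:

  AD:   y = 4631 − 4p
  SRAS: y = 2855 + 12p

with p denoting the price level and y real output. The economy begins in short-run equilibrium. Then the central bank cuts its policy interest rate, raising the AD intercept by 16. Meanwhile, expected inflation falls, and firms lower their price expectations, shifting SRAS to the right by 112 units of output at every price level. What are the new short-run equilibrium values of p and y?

p = 105, y = 4227

After both shocks: AD is y = 4647 − 4p and SRAS is y = 2967 + 12p.
Setting them equal: 1680 = 16p, so p = 105.
y = 4647 − 4·105 = 4227.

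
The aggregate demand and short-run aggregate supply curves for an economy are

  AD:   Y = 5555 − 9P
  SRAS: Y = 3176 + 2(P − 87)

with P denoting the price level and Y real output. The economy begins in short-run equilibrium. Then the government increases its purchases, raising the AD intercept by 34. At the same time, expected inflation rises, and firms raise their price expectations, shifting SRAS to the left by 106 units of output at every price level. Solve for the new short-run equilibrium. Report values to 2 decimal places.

P = 244.82, Y = 3385.64

After both shocks: AD is Y = 5589 − 9P and SRAS is Y = 2896 + 2P.
Setting them equal: 2693 = 11P, so P = 244.82.
Substituting into AD, Y = 3385.64.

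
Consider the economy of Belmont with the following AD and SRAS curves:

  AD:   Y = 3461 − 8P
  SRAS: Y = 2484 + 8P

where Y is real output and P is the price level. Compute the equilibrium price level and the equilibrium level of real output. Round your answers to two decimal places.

Set AD = SRAS: 3461 − 8P = 2484 + 8P, so 977 = 16P and P = 61.06.
Substituting into AD, Y = 3461 − 8P = 2972.50.

P = 61.06, Y = 2972.50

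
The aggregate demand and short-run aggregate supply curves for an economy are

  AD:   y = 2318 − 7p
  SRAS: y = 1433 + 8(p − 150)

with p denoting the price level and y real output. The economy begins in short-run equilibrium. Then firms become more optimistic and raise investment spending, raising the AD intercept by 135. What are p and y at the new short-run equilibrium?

This is a positive demand shock: AD shifts right.
New AD: y = 2453 − 7p.
SRAS can be written y = 233 + 8p.
Set AD = SRAS: 2453 − 7p = 233 + 8p, so 2220 = 15p and p = 148.
y = 2453 − 7·148 = 1417.

p = 148, y = 1417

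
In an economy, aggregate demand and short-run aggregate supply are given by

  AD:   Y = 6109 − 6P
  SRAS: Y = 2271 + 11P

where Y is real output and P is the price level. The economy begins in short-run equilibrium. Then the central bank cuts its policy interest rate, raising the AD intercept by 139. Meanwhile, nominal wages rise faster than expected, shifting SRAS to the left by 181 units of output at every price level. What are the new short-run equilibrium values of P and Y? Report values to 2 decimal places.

P = 244.59, Y = 4780.47

After both shocks: AD is Y = 6248 − 6P and SRAS is Y = 2090 + 11P.
Setting them equal: 4158 = 17P, so P = 244.59.
Substituting into AD, Y = 4780.47.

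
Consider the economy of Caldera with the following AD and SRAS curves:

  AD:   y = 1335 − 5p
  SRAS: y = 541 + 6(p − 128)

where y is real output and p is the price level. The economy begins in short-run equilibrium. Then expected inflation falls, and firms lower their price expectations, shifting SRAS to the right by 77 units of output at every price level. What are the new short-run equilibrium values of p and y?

p = 135, y = 660

This is a positive supply shock: SRAS shifts right.
New SRAS: y = 6p − 150.
Set AD = SRAS: 1335 − 5p = 6p − 150, so 1485 = 11p and p = 135.
y = 1335 − 5·135 = 660.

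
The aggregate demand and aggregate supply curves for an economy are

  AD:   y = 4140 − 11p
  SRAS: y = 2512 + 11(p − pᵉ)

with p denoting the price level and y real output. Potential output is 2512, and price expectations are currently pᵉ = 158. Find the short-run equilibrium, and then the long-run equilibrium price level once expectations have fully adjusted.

Short run: with pᵉ = 158, SRAS is y = 774 + 11p. Setting AD = SRAS gives 3366 = 22p, so p = 153 and y = 4140 − 11·153 = 2457.
Output 2457 is below potential 2512, so over time expected prices fall and SRAS shifts right until y returns to 2512.
Long run: y = 2512 on the AD curve gives 2512 = 4140 − 11p, so p = 148.

Short run: p = 153, y = 2457. Long run: p = 148.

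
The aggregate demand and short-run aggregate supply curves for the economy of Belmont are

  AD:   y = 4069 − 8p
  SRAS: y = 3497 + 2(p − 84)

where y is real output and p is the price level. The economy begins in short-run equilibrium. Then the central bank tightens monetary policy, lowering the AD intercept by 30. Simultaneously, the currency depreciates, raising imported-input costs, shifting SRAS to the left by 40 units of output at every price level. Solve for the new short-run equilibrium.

After both shocks: AD is y = 4039 − 8p and SRAS is y = 3289 + 2p.
Setting them equal: 750 = 10p, so p = 75.
y = 4039 − 8·75 = 3439.

p = 75, y = 3439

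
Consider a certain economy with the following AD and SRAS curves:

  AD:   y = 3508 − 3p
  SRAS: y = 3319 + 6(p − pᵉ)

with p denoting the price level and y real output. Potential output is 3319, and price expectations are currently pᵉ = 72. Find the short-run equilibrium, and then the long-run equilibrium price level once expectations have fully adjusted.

Short run: p = 69, y = 3301. Long run: p = 63.

Short run: with pᵉ = 72, SRAS is y = 2887 + 6p. Setting AD = SRAS gives 621 = 9p, so p = 69 and y = 3508 − 3·69 = 3301.
Output 3301 is below potential 3319, so over time expected prices fall and SRAS shifts right until y returns to 3319.
Long run: y = 3319 on the AD curve gives 3319 = 3508 − 3p, so p = 63.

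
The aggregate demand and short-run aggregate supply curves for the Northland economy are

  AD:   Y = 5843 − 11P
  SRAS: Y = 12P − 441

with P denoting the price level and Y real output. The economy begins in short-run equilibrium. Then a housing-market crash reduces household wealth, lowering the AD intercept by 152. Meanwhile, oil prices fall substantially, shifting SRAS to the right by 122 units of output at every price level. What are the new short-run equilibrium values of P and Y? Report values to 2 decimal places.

P = 261.30, Y = 2816.65

After both shocks: AD is Y = 5691 − 11P and SRAS is Y = 12P − 319.
Setting them equal: 6010 = 23P, so P = 261.30.
Substituting into AD, Y = 2816.65.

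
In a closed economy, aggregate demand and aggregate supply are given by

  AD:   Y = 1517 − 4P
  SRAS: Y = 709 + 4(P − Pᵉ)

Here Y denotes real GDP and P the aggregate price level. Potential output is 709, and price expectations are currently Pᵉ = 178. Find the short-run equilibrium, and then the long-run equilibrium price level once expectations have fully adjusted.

Short run: with Pᵉ = 178, SRAS is Y = 4P − 3. Setting AD = SRAS gives 1520 = 8P, so P = 190 and Y = 1517 − 4·190 = 757.
Output 757 is above potential 709, so over time expected prices rise and SRAS shifts left until Y returns to 709.
Long run: Y = 709 on the AD curve gives 709 = 1517 − 4P, so P = 202.

Short run: P = 190, Y = 757. Long run: P = 202.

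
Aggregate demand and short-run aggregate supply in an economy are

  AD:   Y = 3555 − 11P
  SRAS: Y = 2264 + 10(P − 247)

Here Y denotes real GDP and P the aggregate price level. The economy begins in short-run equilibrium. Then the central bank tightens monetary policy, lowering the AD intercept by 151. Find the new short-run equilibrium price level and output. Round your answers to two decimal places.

P = 171.90, Y = 1513.05

This is a negative demand shock: AD shifts left.
New AD: Y = 3404 − 11P.
SRAS can be written Y = 10P − 206.
Set AD = SRAS: 3404 − 11P = 10P − 206, so 3610 = 21P and P = 171.90.
Substituting into AD, Y = 1513.05.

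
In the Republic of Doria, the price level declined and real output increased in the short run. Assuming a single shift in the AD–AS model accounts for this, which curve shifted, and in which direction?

P fell and Y rose. An AD shift moves P and Y in the same direction; an SRAS shift moves them in opposite directions.
Here P and Y moved in opposite directions, so the SRAS curve shifted.
Since Y rose, SRAS shifted right.

SRAS shifted right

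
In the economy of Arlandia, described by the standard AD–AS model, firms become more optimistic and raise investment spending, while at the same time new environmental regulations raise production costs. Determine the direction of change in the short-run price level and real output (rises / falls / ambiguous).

Price level: rises; output: ambiguous

The first event is a positive demand shock: AD shifts right, which by itself pushes P up and Y up.
The second is an adverse supply shock: SRAS shifts left, which by itself pushes P up and Y down.
Both shocks push P up, so P rises. The two shocks push Y in opposite directions, so the effect on Y is ambiguous.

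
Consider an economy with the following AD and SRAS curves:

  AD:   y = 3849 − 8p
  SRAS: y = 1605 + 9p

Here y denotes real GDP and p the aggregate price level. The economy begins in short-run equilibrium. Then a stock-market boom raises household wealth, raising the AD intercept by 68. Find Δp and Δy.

Δp = +4, Δy = +36

This is a positive demand shock: AD shifts right.
New AD: y = 3917 − 8p.
Set AD = SRAS: 3917 − 8p = 1605 + 9p, so 2312 = 17p and p = 136.
y = 3917 − 8·136 = 2829.
Initially p = 132, y = 2793, so Δp = +4 and Δy = +36.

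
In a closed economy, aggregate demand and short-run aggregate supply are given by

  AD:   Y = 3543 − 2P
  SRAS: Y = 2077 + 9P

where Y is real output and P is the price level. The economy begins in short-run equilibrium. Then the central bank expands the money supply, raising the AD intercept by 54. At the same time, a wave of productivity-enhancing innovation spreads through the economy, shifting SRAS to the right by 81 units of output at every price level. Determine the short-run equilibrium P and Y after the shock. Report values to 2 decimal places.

After both shocks: AD is Y = 3597 − 2P and SRAS is Y = 2158 + 9P.
Setting them equal: 1439 = 11P, so P = 130.82.
Substituting into AD, Y = 3335.36.

P = 130.82, Y = 3335.36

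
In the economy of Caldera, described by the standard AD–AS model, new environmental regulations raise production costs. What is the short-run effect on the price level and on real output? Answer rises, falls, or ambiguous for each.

This is an adverse supply shock: SRAS shifts left.
Moving along the downward-sloping AD curve, P rises and Y falls.

Price level: rises; output: falls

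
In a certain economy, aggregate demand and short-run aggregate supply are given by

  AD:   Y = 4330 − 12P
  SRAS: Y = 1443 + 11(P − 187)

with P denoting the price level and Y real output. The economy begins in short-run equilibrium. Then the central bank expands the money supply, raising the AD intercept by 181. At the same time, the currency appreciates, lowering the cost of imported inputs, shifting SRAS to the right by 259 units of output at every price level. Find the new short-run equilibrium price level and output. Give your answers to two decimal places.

After both shocks: AD is Y = 4511 − 12P and SRAS is Y = 11P − 355.
Setting them equal: 4866 = 23P, so P = 211.57.
Substituting into AD, Y = 1972.22.

P = 211.57, Y = 1972.22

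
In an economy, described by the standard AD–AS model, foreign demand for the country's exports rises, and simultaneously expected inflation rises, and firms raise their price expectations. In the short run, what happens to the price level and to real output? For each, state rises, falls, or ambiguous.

The first event is a positive demand shock: AD shifts right, which by itself pushes P up and Y up.
The second is an adverse supply shock: SRAS shifts left, which by itself pushes P up and Y down.
Both shocks push P up, so P rises. The two shocks push Y in opposite directions, so the effect on Y is ambiguous.

Price level: rises; output: ambiguous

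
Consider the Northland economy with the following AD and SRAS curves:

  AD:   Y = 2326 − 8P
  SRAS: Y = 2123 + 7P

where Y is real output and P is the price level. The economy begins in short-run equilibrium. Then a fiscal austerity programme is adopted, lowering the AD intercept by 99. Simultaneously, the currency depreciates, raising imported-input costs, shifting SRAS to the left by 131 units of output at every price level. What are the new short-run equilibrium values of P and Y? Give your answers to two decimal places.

P = 15.67, Y = 2101.67

After both shocks: AD is Y = 2227 − 8P and SRAS is Y = 1992 + 7P.
Setting them equal: 235 = 15P, so P = 15.67.
Substituting into AD, Y = 2101.67.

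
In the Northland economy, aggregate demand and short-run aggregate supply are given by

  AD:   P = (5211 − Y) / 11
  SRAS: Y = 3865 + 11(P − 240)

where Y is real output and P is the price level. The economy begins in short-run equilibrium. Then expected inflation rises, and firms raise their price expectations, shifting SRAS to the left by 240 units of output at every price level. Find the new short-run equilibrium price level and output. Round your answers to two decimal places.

This is a negative supply shock: SRAS shifts left.
New SRAS: Y = 985 + 11P.
Set AD = SRAS: 5211 − 11P = 985 + 11P, so 4226 = 22P and P = 192.09.
Substituting into AD, Y = 3098.00.

P = 192.09, Y = 3098.00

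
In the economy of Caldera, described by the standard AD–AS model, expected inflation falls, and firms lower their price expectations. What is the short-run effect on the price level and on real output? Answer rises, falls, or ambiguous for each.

Price level: falls; output: rises

This is a favourable supply shock: SRAS shifts right.
Moving along the downward-sloping AD curve, P falls and Y rises.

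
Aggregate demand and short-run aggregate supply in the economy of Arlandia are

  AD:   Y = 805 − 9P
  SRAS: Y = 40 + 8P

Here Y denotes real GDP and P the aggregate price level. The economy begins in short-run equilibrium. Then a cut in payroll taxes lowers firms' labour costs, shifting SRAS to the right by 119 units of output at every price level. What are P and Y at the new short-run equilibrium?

This is a positive supply shock: SRAS shifts right.
New SRAS: Y = 159 + 8P.
Set AD = SRAS: 805 − 9P = 159 + 8P, so 646 = 17P and P = 38.
Y = 805 − 9·38 = 463.

P = 38, Y = 463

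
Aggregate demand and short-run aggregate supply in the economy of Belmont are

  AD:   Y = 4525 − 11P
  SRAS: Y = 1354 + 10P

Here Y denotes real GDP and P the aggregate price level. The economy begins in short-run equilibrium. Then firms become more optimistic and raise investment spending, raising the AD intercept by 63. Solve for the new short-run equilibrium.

This is a positive demand shock: AD shifts right.
New AD: Y = 4588 − 11P.
Set AD = SRAS: 4588 − 11P = 1354 + 10P, so 3234 = 21P and P = 154.
Y = 4588 − 11·154 = 2894.

P = 154, Y = 2894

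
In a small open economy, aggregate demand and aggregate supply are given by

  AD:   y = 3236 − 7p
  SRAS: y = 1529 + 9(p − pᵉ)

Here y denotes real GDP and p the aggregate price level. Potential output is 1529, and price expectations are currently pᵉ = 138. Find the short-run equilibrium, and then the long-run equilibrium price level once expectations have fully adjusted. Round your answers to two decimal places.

Short run: with pᵉ = 138, SRAS is y = 287 + 9p. Setting AD = SRAS gives 2949 = 16p, so p = 184.31 and y = 3236 − 7p = 1945.81.
Output 1945.81 is above potential 1529, so over time expected prices rise and SRAS shifts left until y returns to 1529.
Long run: y = 1529 on the AD curve gives 1529 = 3236 − 7p, so p = 243.86.

Short run: p = 184.31, y = 1945.81. Long run: p = 243.86.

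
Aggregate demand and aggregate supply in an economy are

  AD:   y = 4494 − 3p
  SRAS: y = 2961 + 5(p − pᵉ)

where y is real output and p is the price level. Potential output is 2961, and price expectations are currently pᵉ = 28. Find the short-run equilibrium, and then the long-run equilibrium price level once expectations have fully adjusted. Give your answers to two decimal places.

Short run: with pᵉ = 28, SRAS is y = 2821 + 5p. Setting AD = SRAS gives 1673 = 8p, so p = 209.13 and y = 4494 − 3p = 3866.63.
Output 3866.63 is above potential 2961, so over time expected prices rise and SRAS shifts left until y returns to 2961.
Long run: y = 2961 on the AD curve gives 2961 = 4494 − 3p, so p = 511.00.

Short run: p = 209.13, y = 3866.63. Long run: p = 511.00.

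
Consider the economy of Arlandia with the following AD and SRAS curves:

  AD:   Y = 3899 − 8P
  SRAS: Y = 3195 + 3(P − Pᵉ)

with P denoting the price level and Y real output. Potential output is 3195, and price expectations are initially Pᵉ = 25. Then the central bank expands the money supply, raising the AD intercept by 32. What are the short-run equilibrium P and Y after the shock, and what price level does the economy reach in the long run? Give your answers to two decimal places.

AD shifts right: new AD is Y = 3931 − 8P. With Pᵉ = 25, SRAS is Y = 3120 + 3P.
Short run: 3931 − 8P = 3120 + 3P gives 811 = 11P, so P = 73.73 and Y = 3931 − 8P = 3341.18.
Y = 3341.18 is above potential 3195; expectations adjust and SRAS shifts left until Y = 3195.
Long run: on the new AD curve, 3195 = 3931 − 8P gives P = 92.00.

Short run: P = 73.73, Y = 3341.18. Long run: P = 92.00.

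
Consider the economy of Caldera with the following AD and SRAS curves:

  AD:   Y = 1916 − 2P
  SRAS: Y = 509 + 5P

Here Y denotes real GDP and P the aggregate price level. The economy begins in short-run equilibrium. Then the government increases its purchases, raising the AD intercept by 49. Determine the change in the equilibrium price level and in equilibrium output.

This is a positive demand shock: AD shifts right.
New AD: Y = 1965 − 2P.
Set AD = SRAS: 1965 − 2P = 509 + 5P, so 1456 = 7P and P = 208.
Y = 1965 − 2·208 = 1549.
Initially P = 201, Y = 1514, so ΔP = +7 and ΔY = +35.

ΔP = +7, ΔY = +35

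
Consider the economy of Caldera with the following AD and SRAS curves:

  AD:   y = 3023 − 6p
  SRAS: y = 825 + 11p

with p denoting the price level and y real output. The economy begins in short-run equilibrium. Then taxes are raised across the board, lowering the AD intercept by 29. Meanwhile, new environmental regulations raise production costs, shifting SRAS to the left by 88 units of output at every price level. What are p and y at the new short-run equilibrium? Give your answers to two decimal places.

p = 132.76, y = 2197.41

After both shocks: AD is y = 2994 − 6p and SRAS is y = 737 + 11p.
Setting them equal: 2257 = 17p, so p = 132.76.
Substituting into AD, y = 2197.41.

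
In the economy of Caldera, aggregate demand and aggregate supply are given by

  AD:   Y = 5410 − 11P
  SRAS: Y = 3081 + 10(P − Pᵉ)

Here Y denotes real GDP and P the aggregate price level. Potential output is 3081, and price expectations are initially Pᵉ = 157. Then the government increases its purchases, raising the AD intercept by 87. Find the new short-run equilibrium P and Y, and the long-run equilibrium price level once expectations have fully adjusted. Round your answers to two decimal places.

Short run: P = 189.81, Y = 3409.10. Long run: P = 219.64.

AD shifts right: new AD is Y = 5497 − 11P. With Pᵉ = 157, SRAS is Y = 1511 + 10P.
Short run: 5497 − 11P = 1511 + 10P gives 3986 = 21P, so P = 189.81 and Y = 5497 − 11P = 3409.10.
Y = 3409.10 is above potential 3081; expectations adjust and SRAS shifts left until Y = 3081.
Long run: on the new AD curve, 3081 = 5497 − 11P gives P = 219.64.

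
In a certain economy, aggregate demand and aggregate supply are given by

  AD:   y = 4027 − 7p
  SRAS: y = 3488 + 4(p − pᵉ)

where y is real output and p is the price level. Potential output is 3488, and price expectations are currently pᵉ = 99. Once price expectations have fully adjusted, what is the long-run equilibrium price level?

Long-run p = 77

Short run: with pᵉ = 99, SRAS is y = 3092 + 4p. Setting AD = SRAS gives 935 = 11p, so p = 85 and y = 4027 − 7·85 = 3432.
Output 3432 is below potential 3488, so over time expected prices fall and SRAS shifts right until y returns to 3488.
Long run: y = 3488 on the AD curve gives 3488 = 4027 − 7p, so p = 77.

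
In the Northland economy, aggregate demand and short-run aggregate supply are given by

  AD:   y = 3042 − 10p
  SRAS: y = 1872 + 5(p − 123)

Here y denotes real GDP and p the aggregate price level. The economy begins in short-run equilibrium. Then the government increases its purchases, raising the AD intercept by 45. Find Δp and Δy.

This is a positive demand shock: AD shifts right.
New AD: y = 3087 − 10p.
SRAS can be written y = 1257 + 5p.
Set AD = SRAS: 3087 − 10p = 1257 + 5p, so 1830 = 15p and p = 122.
y = 3087 − 10·122 = 1867.
Initially p = 119, y = 1852, so Δp = +3 and Δy = +15.

Δp = +3, Δy = +15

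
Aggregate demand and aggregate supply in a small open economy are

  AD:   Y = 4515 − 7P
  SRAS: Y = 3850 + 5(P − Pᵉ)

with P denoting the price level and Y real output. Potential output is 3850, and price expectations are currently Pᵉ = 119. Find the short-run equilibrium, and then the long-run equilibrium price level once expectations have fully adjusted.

Short run: P = 105, Y = 3780. Long run: P = 95.

Short run: with Pᵉ = 119, SRAS is Y = 3255 + 5P. Setting AD = SRAS gives 1260 = 12P, so P = 105 and Y = 4515 − 7·105 = 3780.
Output 3780 is below potential 3850, so over time expected prices fall and SRAS shifts right until Y returns to 3850.
Long run: Y = 3850 on the AD curve gives 3850 = 4515 − 7P, so P = 95.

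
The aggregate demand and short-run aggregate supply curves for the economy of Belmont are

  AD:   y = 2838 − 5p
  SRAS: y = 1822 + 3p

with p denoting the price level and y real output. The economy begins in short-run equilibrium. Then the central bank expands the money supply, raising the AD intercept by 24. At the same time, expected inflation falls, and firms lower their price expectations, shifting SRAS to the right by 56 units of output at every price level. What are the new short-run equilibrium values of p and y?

p = 123, y = 2247

After both shocks: AD is y = 2862 − 5p and SRAS is y = 1878 + 3p.
Setting them equal: 984 = 8p, so p = 123.
y = 2862 − 5·123 = 2247.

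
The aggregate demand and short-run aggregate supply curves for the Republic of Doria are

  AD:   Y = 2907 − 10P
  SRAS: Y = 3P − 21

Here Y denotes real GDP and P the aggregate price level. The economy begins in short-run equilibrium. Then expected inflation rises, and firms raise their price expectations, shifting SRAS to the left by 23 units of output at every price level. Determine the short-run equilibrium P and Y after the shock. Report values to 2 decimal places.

P = 227.00, Y = 637.00

This is a negative supply shock: SRAS shifts left.
New SRAS: Y = 3P − 44.
Set AD = SRAS: 2907 − 10P = 3P − 44, so 2951 = 13P and P = 227.00.
Substituting into AD, Y = 637.00.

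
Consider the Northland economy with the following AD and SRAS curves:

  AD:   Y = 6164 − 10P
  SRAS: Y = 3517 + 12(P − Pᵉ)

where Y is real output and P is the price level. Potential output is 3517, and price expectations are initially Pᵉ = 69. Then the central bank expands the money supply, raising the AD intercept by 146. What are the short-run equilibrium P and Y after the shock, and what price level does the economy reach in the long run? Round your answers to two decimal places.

Short run: P = 164.59, Y = 4664.09. Long run: P = 279.30.

AD shifts right: new AD is Y = 6310 − 10P. With Pᵉ = 69, SRAS is Y = 2689 + 12P.
Short run: 6310 − 10P = 2689 + 12P gives 3621 = 22P, so P = 164.59 and Y = 6310 − 10P = 4664.09.
Y = 4664.09 is above potential 3517; expectations adjust and SRAS shifts left until Y = 3517.
Long run: on the new AD curve, 3517 = 6310 − 10P gives P = 279.30.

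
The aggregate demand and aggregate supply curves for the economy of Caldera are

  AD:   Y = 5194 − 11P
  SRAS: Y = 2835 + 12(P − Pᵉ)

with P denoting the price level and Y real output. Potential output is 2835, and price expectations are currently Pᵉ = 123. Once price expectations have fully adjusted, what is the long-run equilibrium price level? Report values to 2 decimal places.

Long-run P = 214.45

Short run: with Pᵉ = 123, SRAS is Y = 1359 + 12P. Setting AD = SRAS gives 3835 = 23P, so P = 166.74 and Y = 5194 − 11P = 3359.87.
Output 3359.87 is above potential 2835, so over time expected prices rise and SRAS shifts left until Y returns to 2835.
Long run: Y = 2835 on the AD curve gives 2835 = 5194 − 11P, so P = 214.45.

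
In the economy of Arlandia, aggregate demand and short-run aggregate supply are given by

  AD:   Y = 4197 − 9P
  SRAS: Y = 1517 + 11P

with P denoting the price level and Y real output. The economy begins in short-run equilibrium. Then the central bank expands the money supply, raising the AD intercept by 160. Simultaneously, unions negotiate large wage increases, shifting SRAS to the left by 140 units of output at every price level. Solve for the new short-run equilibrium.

P = 149, Y = 3016

After both shocks: AD is Y = 4357 − 9P and SRAS is Y = 1377 + 11P.
Setting them equal: 2980 = 20P, so P = 149.
Y = 4357 − 9·149 = 3016.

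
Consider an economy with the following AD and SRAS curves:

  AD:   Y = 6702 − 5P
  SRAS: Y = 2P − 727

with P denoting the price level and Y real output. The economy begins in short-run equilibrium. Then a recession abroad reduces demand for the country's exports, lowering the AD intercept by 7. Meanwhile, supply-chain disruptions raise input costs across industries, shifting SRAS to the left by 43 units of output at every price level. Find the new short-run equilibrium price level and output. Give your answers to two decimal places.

After both shocks: AD is Y = 6695 − 5P and SRAS is Y = 2P − 770.
Setting them equal: 7465 = 7P, so P = 1066.43.
Substituting into AD, Y = 1362.86.

P = 1066.43, Y = 1362.86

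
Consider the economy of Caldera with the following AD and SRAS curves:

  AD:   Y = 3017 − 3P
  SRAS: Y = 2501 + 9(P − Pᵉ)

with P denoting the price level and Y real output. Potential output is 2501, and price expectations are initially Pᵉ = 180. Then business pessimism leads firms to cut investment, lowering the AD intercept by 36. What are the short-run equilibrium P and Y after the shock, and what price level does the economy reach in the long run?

Short run: P = 175, Y = 2456. Long run: P = 160.

AD shifts left: new AD is Y = 2981 − 3P. With Pᵉ = 180, SRAS is Y = 881 + 9P.
Short run: 2981 − 3P = 881 + 9P gives 2100 = 12P, so P = 175 and Y = 2981 − 3·175 = 2456.
Y = 2456 is below potential 2501; expectations adjust and SRAS shifts right until Y = 2501.
Long run: on the new AD curve, 2501 = 2981 − 3P gives P = 160.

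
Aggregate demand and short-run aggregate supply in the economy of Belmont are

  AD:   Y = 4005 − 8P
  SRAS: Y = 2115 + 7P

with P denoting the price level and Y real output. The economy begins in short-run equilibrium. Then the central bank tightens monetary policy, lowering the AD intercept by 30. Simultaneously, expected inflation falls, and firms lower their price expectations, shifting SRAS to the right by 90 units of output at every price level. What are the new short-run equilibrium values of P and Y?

After both shocks: AD is Y = 3975 − 8P and SRAS is Y = 2205 + 7P.
Setting them equal: 1770 = 15P, so P = 118.
Y = 3975 − 8·118 = 3031.

P = 118, Y = 3031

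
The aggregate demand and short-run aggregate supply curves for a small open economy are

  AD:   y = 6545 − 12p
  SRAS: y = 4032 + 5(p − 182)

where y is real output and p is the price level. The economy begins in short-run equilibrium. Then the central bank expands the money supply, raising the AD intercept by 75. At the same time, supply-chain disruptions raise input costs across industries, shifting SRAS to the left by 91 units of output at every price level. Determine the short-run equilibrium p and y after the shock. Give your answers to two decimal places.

p = 211.12, y = 4086.59

After both shocks: AD is y = 6620 − 12p and SRAS is y = 3031 + 5p.
Setting them equal: 3589 = 17p, so p = 211.12.
Substituting into AD, y = 4086.59.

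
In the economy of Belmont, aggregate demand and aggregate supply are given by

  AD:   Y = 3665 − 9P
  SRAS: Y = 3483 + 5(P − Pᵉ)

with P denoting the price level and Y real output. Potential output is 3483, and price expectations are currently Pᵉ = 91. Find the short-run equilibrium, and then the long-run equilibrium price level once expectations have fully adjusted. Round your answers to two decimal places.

Short run: with Pᵉ = 91, SRAS is Y = 3028 + 5P. Setting AD = SRAS gives 637 = 14P, so P = 45.50 and Y = 3665 − 9P = 3255.50.
Output 3255.50 is below potential 3483, so over time expected prices fall and SRAS shifts right until Y returns to 3483.
Long run: Y = 3483 on the AD curve gives 3483 = 3665 − 9P, so P = 20.22.

Short run: P = 45.50, Y = 3255.50. Long run: P = 20.22.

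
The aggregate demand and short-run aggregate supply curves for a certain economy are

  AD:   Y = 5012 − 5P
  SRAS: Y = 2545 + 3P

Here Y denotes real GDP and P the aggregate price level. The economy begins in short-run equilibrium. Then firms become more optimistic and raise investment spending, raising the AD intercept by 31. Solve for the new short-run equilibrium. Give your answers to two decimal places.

P = 312.25, Y = 3481.75

This is a positive demand shock: AD shifts right.
New AD: Y = 5043 − 5P.
Set AD = SRAS: 5043 − 5P = 2545 + 3P, so 2498 = 8P and P = 312.25.
Substituting into AD, Y = 3481.75.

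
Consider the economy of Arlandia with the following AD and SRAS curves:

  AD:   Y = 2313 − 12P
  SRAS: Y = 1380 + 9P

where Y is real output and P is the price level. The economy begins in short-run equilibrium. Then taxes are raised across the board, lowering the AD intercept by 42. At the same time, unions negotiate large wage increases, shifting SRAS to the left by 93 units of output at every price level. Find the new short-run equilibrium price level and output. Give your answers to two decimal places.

After both shocks: AD is Y = 2271 − 12P and SRAS is Y = 1287 + 9P.
Setting them equal: 984 = 21P, so P = 46.86.
Substituting into AD, Y = 1708.71.

P = 46.86, Y = 1708.71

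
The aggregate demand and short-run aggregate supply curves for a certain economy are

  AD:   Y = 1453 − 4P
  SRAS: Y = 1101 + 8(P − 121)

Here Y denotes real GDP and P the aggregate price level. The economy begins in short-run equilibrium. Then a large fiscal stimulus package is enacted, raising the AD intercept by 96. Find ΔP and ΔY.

ΔP = +8, ΔY = +64

This is a positive demand shock: AD shifts right.
New AD: Y = 1549 − 4P.
SRAS can be written Y = 133 + 8P.
Set AD = SRAS: 1549 − 4P = 133 + 8P, so 1416 = 12P and P = 118.
Y = 1549 − 4·118 = 1077.
Initially P = 110, Y = 1013, so ΔP = +8 and ΔY = +64.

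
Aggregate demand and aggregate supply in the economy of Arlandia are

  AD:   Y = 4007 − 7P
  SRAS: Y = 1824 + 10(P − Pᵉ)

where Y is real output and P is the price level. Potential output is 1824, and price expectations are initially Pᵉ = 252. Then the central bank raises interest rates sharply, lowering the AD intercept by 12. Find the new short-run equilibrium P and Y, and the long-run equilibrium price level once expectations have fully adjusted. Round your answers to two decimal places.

Short run: P = 275.94, Y = 2063.41. Long run: P = 310.14.

AD shifts left: new AD is Y = 3995 − 7P. With Pᵉ = 252, SRAS is Y = 10P − 696.
Short run: 3995 − 7P = 10P − 696 gives 4691 = 17P, so P = 275.94 and Y = 3995 − 7P = 2063.41.
Y = 2063.41 is above potential 1824; expectations adjust and SRAS shifts left until Y = 1824.
Long run: on the new AD curve, 1824 = 3995 − 7P gives P = 310.14.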